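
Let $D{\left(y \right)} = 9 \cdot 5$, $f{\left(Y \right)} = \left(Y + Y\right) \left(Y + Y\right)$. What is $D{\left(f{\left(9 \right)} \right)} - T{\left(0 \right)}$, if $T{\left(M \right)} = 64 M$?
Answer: $45$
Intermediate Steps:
$f{\left(Y \right)} = 4 Y^{2}$ ($f{\left(Y \right)} = 2 Y 2 Y = 4 Y^{2}$)
$D{\left(y \right)} = 45$
$D{\left(f{\left(9 \right)} \right)} - T{\left(0 \right)} = 45 - 64 \cdot 0 = 45 - 0 = 45 + 0 = 45$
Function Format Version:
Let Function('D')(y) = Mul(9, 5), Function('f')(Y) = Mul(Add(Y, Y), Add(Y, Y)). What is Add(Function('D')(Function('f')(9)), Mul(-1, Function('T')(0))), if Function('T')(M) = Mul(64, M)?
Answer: 45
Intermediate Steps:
Function('f')(Y) = Mul(4, Pow(Y, 2)) (Function('f')(Y) = Mul(Mul(2, Y), Mul(2, Y)) = Mul(4, Pow(Y, 2)))
Function('D')(y) = 45
Add(Function('D')(Function('f')(9)), Mul(-1, Function('T')(0))) = Add(45, Mul(-1, Mul(64, 0))) = Add(45, Mul(-1, 0)) = Add(45, 0) = 45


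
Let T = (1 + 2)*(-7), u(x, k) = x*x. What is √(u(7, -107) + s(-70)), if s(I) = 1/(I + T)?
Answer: √405678/91 ≈ 6.9992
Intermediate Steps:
u(x, k) = x²
T = -21 (T = 3*(-7) = -21)
s(I) = 1/(-21 + I) (s(I) = 1/(I - 21) = 1/(-21 + I))
√(u(7, -107) + s(-70)) = √(7² + 1/(-21 - 70)) = √(49 + 1/(-91)) = √(49 - 1/91) = √(4458/91) = √405678/91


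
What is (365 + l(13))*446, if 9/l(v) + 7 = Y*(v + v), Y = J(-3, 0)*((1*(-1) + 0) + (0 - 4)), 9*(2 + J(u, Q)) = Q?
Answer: 41189884/253 ≈ 1.6281e+5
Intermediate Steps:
J(u, Q) = -2 + Q/9
Y = 10 (Y = (-2 + (⅑)*0)*((1*(-1) + 0) + (0 - 4)) = (-2 + 0)*((-1 + 0) - 4) = -2*(-1 - 4) = -2*(-5) = 10)
l(v) = 9/(-7 + 20*v) (l(v) = 9/(-7 + 10*(v + v)) = 9/(-7 + 10*(2*v)) = 9/(-7 + 20*v))
(365 + l(13))*446 = (365 + 9/(-7 + 20*13))*446 = (365 + 9/(-7 + 260))*446 = (365 + 9/253)*446 = (92354/253)*446 = 41189884/253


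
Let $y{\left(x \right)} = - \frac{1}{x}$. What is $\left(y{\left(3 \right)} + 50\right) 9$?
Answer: $447$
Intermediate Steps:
$\left(y{\left(3 \right)} + 50\right) 9 = \left(- \frac{1}{3} + 50\right) 9 = \frac{149}{3} \cdot 9 = 447$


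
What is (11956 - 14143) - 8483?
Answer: -10670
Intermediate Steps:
(11956 - 14143) - 8483 = -2187 - 8483 = -10670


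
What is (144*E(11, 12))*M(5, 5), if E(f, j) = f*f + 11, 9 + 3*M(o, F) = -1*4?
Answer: -82368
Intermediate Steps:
M(o, F) = -13/3 (M(o, F) = -3 + (-1*4)/3 = -3 + (1/3)*(-4) = -3 - 4/3 = -13/3)
E(f, j) = 11 + f**2 (E(f, j) = f**2 + 11 = 11 + f**2)
(144*E(11, 12))*M(5, 5) = (144*(11 + 11**2))*(-13/3) = (144*(11 + 121))*(-13/3) = (144*132)*(-13/3) = 19008*(-13/3) = -82368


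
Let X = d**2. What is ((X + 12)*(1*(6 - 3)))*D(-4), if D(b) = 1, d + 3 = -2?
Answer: 111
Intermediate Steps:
d = -5 (d = -3 - 2 = -5)
X = 25 (X = (-5)**2 = 25)
((X + 12)*(1*(6 - 3)))*D(-4) = ((25 + 12)*(1*(6 - 3)))*1 = (37*(1*3))*1 = (37*3)*1 = 111*1 = 111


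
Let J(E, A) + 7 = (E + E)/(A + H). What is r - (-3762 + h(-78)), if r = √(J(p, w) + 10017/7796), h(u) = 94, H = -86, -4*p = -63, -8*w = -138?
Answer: 3668 + I*√283743471319/214390 ≈ 3668.0 + 2.4846*I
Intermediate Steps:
w = 69/4 (w = -⅛*(-138) = 69/4 ≈ 17.250)
p = 63/4 (p = -¼*(-63) = 63/4 ≈ 15.750)
J(E, A) = -7 + 2*E/(-86 + A) (J(E, A) = -7 + (E + E)/(A - 86) = -7 + (2*E)/(-86 + A) = -7 + 2*E/(-86 + A))
r = I*√283743471319/214390 (r = √((602 - 7*69/4 + 2*(63/4))/(-86 + 69/4) + 10017/7796) = √((602 - 483/4 + 63/2)/(-275/4) + 10017*(1/7796)) = √(-4/275*2051/4 + 10017/7796) = √(-2051/275 + 10017/7796) = √(-13234921/2143900) = I*√283743471319/214390 ≈ 2.4846*I)
r - (-3762 + h(-78)) = I*√283743471319/214390 - (-3762 + 94) = I*√283743471319/214390 - 1*(-3668) = I*√283743471319/214390 + 3668 = 3668 + I*√283743471319/214390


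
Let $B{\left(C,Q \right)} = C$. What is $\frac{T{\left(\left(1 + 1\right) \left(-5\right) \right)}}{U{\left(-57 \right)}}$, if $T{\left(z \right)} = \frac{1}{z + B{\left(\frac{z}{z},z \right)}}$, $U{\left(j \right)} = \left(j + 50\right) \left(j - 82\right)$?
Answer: $- \frac{1}{8757} \approx -0.00011419$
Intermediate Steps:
$U{\left(j \right)} = \left(-82 + j\right) \left(50 + j\right)$ ($U{\left(j \right)} = \left(50 + j\right) \left(-82 + j\right) = \left(-82 + j\right) \left(50 + j\right)$)
$T{\left(z \right)} = \frac{1}{1 + z}$ ($T{\left(z \right)} = \frac{1}{z + \frac{z}{z}} = \frac{1}{z + 1} = \frac{1}{1 + z}$)
$\frac{T{\left(\left(1 + 1\right) \left(-5\right) \right)}}{U{\left(-57 \right)}} = \frac{1}{\left(1 + \left(1 + 1\right) \left(-5\right)\right) \left(-4100 + \left(-57\right)^{2} - -1824\right)} = \frac{1}{\left(1 + 2 \left(-5\right)\right) \left(-4100 + 3249 + 1824\right)} = \frac{1}{\left(1 - 10\right) 973} = \frac{1}{-9} \cdot \frac{1}{973} = \left(- \frac{1}{9}\right) \frac{1}{973} = - \frac{1}{8757}$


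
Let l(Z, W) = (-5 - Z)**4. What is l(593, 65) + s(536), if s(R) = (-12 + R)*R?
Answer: 127880901680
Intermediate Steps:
s(R) = R*(-12 + R)
l(593, 65) + s(536) = (5 + 593)**4 + 536*(-12 + 536) = 598**4 + 536*524 = 127880620816 + 280864 = 127880901680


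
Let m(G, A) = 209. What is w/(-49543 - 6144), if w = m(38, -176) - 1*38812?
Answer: 38603/55687 ≈ 0.69321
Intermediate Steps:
w = -38603 (w = 209 - 1*38812 = 209 - 38812 = -38603)
w/(-49543 - 6144) = -38603/(-49543 - 6144) = -38603/(-55687) = -38603*(-1/55687) = 38603/55687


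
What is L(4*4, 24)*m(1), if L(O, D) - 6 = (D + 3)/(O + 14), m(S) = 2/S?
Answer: 69/5 ≈ 13.800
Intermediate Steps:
L(O, D) = 6 + (3 + D)/(14 + O) (L(O, D) = 6 + (D + 3)/(O + 14) = 6 + (3 + D)/(14 + O))
L(4*4, 24)*m(1) = ((87 + 24 + 6*(4*4))/(14 + 4*4))*(2/1) = ((87 + 24 + 6*16)/(14 + 16))*(2*1) = ((87 + 24 + 96)/30)*2 = ((1/30)*207)*2 = (69/10)*2 = 69/5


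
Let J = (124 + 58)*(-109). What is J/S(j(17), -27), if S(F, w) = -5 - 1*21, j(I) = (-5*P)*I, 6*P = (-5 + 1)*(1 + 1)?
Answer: 763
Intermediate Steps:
P = -4/3 (P = ((-5 + 1)*(1 + 1))/6 = (-4*2)/6 = (1/6)*(-8) = -4/3 ≈ -1.3333)
j(I) = 20*I/3 (j(I) = (-5*(-4/3))*I = 20*I/3)
S(F, w) = -26 (S(F, w) = -5 - 21 = -26)
J = -19838 (J = 182*(-109) = -19838)
J/S(j(17), -27) = -19838/(-26) = -19838*(-1/26) = 763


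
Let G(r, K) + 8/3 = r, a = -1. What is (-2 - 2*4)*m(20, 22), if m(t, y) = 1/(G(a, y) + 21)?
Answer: -15/26 ≈ -0.57692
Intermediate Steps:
G(r, K) = -8/3 + r
m(t, y) = 3/52 (m(t, y) = 1/((-8/3 - 1) + 21) = 1/(-11/3 + 21) = 1/(52/3) = 3/52)
(-2 - 2*4)*m(20, 22) = (-2 - 2*4)*(3/52) = (-2 - 8)*(3/52) = -10*3/52 = -15/26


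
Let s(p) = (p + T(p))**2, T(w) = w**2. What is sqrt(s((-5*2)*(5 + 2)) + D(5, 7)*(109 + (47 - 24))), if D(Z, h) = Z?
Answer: 2*sqrt(5832390) ≈ 4830.1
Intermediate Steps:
s(p) = (p + p**2)**2
sqrt(s((-5*2)*(5 + 2)) + D(5, 7)*(109 + (47 - 24))) = sqrt(((-5*2)*(5 + 2))**2*(1 + (-5*2)*(5 + 2))**2 + 5*(109 + (47 - 24))) = sqrt((-10*7)**2*(1 - 10*7)**2 + 5*(109 + 23)) = sqrt((-70)**2*(1 - 70)**2 + 5*132) = sqrt(4900*(-69)**2 + 660) = sqrt(4900*4761 + 660) = sqrt(23328900 + 660) = sqrt(23329560) = 2*sqrt(5832390)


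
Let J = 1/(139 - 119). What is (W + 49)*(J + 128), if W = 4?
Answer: 135733/20 ≈ 6786.6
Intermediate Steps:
J = 1/20 ≈ 0.050000
(W + 49)*(J + 128) = (4 + 49)*(1/20 + 128) = 53*(2561/20) = 135733/20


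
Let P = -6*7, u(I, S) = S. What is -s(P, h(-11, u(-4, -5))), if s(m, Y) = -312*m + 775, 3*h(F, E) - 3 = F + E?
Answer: -13879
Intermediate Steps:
h(F, E) = 1 + E/3 + F/3 (h(F, E) = 1 + (F + E)/3 = 1 + (E + F)/3 = 1 + (E/3 + F/3) = 1 + E/3 + F/3)
P = -42
s(m, Y) = 775 - 312*m
-s(P, h(-11, u(-4, -5))) = -(775 - 312*(-42)) = -(775 + 13104) = -1*13879 = -13879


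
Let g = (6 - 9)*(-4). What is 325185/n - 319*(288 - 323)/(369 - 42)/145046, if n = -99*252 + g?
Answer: -233685754505/17919932232 ≈ -13.041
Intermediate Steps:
g = 12 (g = -3*(-4) = 12)
n = -24936 (n = -99*252 + 12 = -24948 + 12 = -24936)
325185/n - 319*(288 - 323)/(369 - 42)/145046 = 325185/(-24936) - 319*(288 - 323)/(369 - 42)/145046 = 325185*(-1/24936) - (-11165)/327*(1/145046) = -108395/8312 - (-11165)/327*(1/145046) = -108395/8312 - 319*(-35/327)*(1/145046) = -108395/8312 + (11165/327)*(1/145046) = -108395/8312 + 1015/4311822 = -233685754505/17919932232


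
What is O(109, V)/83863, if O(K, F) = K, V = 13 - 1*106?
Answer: 109/83863 ≈ 0.0012997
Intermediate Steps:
V = -93 (V = 13 - 106 = -93)
O(109, V)/83863 = 109/83863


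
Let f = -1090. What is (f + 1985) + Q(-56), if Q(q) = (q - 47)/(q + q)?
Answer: 100343/112 ≈ 895.92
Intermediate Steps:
Q(q) = (-47 + q)/(2*q) (Q(q) = (-47 + q)/((2*q)) = (-47 + q)*(1/(2*q)) = (-47 + q)/(2*q))
(f + 1985) + Q(-56) = (-1090 + 1985) + (½)*(-47 - 56)/(-56) = 895 + (½)*(-1/56)*(-103) = 895 + 103/112 = 100343/112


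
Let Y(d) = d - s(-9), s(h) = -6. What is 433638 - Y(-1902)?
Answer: 435534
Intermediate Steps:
Y(d) = 6 + d (Y(d) = d - 1*(-6) = d + 6 = 6 + d)
433638 - Y(-1902) = 433638 - (6 - 1902) = 433638 - 1*(-1896) = 433638 + 1896 = 435534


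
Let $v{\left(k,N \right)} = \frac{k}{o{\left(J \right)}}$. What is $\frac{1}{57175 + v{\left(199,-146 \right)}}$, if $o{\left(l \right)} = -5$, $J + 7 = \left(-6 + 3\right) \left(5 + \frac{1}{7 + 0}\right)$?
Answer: $\frac{5}{285676} \approx 1.7502 \cdot 10^{-5}$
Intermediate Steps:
$J = - \frac{157}{7}$ ($J = -7 + \left(-6 + 3\right) \left(5 + \frac{1}{7 + 0}\right) = -7 - 3 \left(5 + \frac{1}{7}\right) = -7 - \frac{108}{7} = - \frac{157}{7} \approx -22.429$)
$v{\left(k,N \right)} = - \frac{k}{5}$ ($v{\left(k,N \right)} = \frac{k}{-5} = k \left(- \frac{1}{5}\right) = - \frac{k}{5}$)
$\frac{1}{57175 + v{\left(199,-146 \right)}} = \frac{1}{57175 - \frac{199}{5}} = \frac{1}{\frac{285676}{5}} = \frac{5}{285676}$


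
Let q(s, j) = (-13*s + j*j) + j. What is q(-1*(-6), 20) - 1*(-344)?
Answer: 686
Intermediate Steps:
q(s, j) = j + j**2 - 13*s (q(s, j) = (-13*s + j**2) + j = (j**2 - 13*s) + j = j + j**2 - 13*s)
q(-1*(-6), 20) - 1*(-344) = (20 + 20**2 - (-13)*(-6)) - 1*(-344) = (20 + 400 - 13*6) + 344 = (20 + 400 - 78) + 344 = 342 + 344 = 686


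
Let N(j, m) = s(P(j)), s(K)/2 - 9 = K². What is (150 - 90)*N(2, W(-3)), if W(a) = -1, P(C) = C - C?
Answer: 1080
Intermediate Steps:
P(C) = 0
s(K) = 18 + 2*K²
N(j, m) = 18 (N(j, m) = 18 + 2*0² = 18 + 2*0 = 18 + 0 = 18)
(150 - 90)*N(2, W(-3)) = (150 - 90)*18 = 60*18 = 1080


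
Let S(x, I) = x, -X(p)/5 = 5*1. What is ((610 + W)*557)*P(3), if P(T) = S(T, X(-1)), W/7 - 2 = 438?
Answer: 6165990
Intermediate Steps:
W = 3080 (W = 14 + 7*438 = 14 + 3066 = 3080)
X(p) = -25
P(T) = T
((610 + W)*557)*P(3) = ((610 + 3080)*557)*3 = (3690*557)*3 = 2055330*3 = 6165990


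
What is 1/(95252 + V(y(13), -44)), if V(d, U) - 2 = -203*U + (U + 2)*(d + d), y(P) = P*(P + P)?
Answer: 1/75794 ≈ 1.3194e-5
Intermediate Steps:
y(P) = 2*P² (y(P) = P*(2*P) = 2*P²)
V(d, U) = 2 - 203*U + 2*d*(2 + U) (V(d, U) = 2 + (-203*U + (U + 2)*(d + d)) = 2 + (-203*U + (2 + U)*(2*d)) = 2 + (-203*U + 2*d*(2 + U)) = 2 - 203*U + 2*d*(2 + U))
1/(95252 + V(y(13), -44)) = 1/(95252 + (2 - 203*(-44) + 4*(2*13²) + 2*(-44)*(2*13²))) = 1/(95252 + (2 + 8932 + 4*(2*169) + 2*(-44)*(2*169))) = 1/(95252 + (2 + 8932 + 4*338 + 2*(-44)*338)) = 1/(95252 + (2 + 8932 + 1352 - 29744)) = 1/(95252 - 19458) = 1/75794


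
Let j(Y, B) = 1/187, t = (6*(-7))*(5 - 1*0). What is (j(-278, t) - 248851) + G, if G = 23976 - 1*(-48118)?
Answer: -33053558/187 ≈ -1.7676e+5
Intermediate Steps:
G = 72094 (G = 23976 + 48118 = 72094)
t = -210 (t = -42*(5 + 0) = -42*5 = -210)
j(Y, B) = 1/187
(j(-278, t) - 248851) + G = (1/187 - 248851) + 72094 = -46535136/187 + 72094 = -33053558/187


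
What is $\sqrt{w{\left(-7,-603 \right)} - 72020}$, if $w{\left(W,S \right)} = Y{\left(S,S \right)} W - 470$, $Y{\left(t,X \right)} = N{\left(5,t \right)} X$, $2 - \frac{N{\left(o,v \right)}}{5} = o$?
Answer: $i \sqrt{135805} \approx 368.52 i$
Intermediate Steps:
$N{\left(o,v \right)} = 10 - 5 o$
$Y{\left(t,X \right)} = - 15 X$ ($Y{\left(t,X \right)} = \left(10 - 25\right) X = - 15 X$)
$w{\left(W,S \right)} = -470 - 15 S W$ ($w{\left(W,S \right)} = - 15 S W - 470 = -470 - 15 S W$)
$\sqrt{w{\left(-7,-603 \right)} - 72020} = \sqrt{\left(-470 - \left(-9045\right) \left(-7\right)\right) - 72020} = \sqrt{\left(-470 - 63315\right) - 72020} = \sqrt{-63785 - 72020} = \sqrt{-135805} = i \sqrt{135805}$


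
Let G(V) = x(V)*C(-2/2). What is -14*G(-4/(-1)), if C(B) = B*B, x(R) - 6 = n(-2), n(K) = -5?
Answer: -14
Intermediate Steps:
x(R) = 1 (x(R) = 6 - 5 = 1)
C(B) = B²
G(V) = 1 (G(V) = 1*(-2/2)² = 1*(-2*½)² = 1*(-1)² = 1*1 = 1)
-14*G(-4/(-1)) = -14*1 = -14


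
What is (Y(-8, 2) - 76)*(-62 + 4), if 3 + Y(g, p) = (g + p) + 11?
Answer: 4292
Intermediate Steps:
Y(g, p) = 8 + g + p (Y(g, p) = -3 + ((g + p) + 11) = -3 + (11 + g + p) = 8 + g + p)
(Y(-8, 2) - 76)*(-62 + 4) = ((8 - 8 + 2) - 76)*(-62 + 4) = (2 - 76)*(-58) = -74*(-58) = 4292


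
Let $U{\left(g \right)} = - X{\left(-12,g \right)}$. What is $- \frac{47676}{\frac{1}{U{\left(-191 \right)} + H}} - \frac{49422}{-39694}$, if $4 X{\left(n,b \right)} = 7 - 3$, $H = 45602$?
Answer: $- \frac{43148832284061}{19847} \approx -2.1741 \cdot 10^{9}$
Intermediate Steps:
$X{\left(n,b \right)} = 1$ ($X{\left(n,b \right)} = \frac{7 - 3}{4} = \frac{1}{4} \cdot 4 = 1$)
$U{\left(g \right)} = -1$ ($U{\left(g \right)} = \left(-1\right) 1 = -1$)
$- \frac{47676}{\frac{1}{U{\left(-191 \right)} + H}} - \frac{49422}{-39694} = - \frac{47676}{\frac{1}{-1 + 45602}} - \frac{49422}{-39694} = - \frac{47676}{\frac{1}{45601}} - - \frac{24711}{19847} = - 47676 \frac{1}{\frac{1}{45601}} + \frac{24711}{19847} = \left(-47676\right) 45601 + \frac{24711}{19847} = -2174073276 + \frac{24711}{19847} = - \frac{43148832284061}{19847}$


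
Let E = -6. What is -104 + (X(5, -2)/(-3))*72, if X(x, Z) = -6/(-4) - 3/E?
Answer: -152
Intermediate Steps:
X(x, Z) = 2 (X(x, Z) = -6/(-4) - 3/(-6) = -6*(-¼) - 3*(-⅙) = 3/2 + ½ = 2)
-104 + (X(5, -2)/(-3))*72 = -104 + (2/(-3))*72 = -104 + (2*(-⅓))*72 = -104 - ⅔*72 = -104 - 48 = -152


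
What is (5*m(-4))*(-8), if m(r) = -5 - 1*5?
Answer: 400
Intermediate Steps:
m(r) = -10 (m(r) = -5 - 5 = -10)
(5*m(-4))*(-8) = (5*(-10))*(-8) = -50*(-8) = 400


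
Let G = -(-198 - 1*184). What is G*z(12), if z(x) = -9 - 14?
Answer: -8786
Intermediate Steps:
z(x) = -23
G = 382 (G = -(-198 - 184) = -1*(-382) = 382)
G*z(12) = 382*(-23) = -8786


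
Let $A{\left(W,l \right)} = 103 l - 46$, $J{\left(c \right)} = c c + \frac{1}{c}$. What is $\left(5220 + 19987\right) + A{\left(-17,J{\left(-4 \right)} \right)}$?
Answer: $\frac{107133}{4} \approx 26783.0$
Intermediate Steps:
$J{\left(c \right)} = \frac{1}{c} + c^{2}$ ($J{\left(c \right)} = c^{2} + \frac{1}{c} = \frac{1}{c} + c^{2}$)
$A{\left(W,l \right)} = -46 + 103 l$
$\left(5220 + 19987\right) + A{\left(-17,J{\left(-4 \right)} \right)} = \left(5220 + 19987\right) - \left(46 - 103 \frac{1 + \left(-4\right)^{3}}{-4}\right) = 25207 - \left(46 - 103 \left(- \frac{1 - 64}{4}\right)\right) = 25207 - \left(46 - 103 \left(\left(- \frac{1}{4}\right) \left(-63\right)\right)\right) = 25207 + \left(-46 + 103 \cdot \frac{63}{4}\right) = 25207 + \left(-46 + \frac{6489}{4}\right) = 25207 + \frac{6305}{4} = \frac{107133}{4}$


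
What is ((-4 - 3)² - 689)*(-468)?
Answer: 299520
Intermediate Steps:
((-4 - 3)² - 689)*(-468) = ((-7)² - 689)*(-468) = (49 - 689)*(-468) = -640*(-468) = 299520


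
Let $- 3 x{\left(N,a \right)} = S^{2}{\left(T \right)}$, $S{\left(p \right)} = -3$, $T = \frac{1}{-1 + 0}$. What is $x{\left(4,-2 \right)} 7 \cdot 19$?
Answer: $-399$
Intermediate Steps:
$T = -1$ ($T = \frac{1}{-1} = -1$)
$x{\left(N,a \right)} = -3$ ($x{\left(N,a \right)} = - \frac{\left(-3\right)^{2}}{3} = \left(- \frac{1}{3}\right) 9 = -3$)
$x{\left(4,-2 \right)} 7 \cdot 19 = \left(-3\right) 7 \cdot 19 = \left(-21\right) 19 = -399$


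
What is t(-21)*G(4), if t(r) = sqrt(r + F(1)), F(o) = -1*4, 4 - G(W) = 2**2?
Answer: 0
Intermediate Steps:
G(W) = 0 (G(W) = 4 - 1*2**2 = 4 - 1*4 = 4 - 4 = 0)
F(o) = -4
t(r) = sqrt(-4 + r) (t(r) = sqrt(r - 4) = sqrt(-4 + r))
t(-21)*G(4) = sqrt(-4 - 21)*0 = sqrt(-25)*0 = (5*I)*0 = 0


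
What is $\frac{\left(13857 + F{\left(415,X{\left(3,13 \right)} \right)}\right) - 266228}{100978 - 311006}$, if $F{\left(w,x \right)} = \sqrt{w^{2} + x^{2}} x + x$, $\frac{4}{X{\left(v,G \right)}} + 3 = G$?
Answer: $\frac{1261853}{1050140} - \frac{\sqrt{4305629}}{2625350} \approx 1.2008$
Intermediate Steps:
$X{\left(v,G \right)} = \frac{4}{-3 + G}$
$F{\left(w,x \right)} = x + x \sqrt{w^{2} + x^{2}}$ ($F{\left(w,x \right)} = x \sqrt{w^{2} + x^{2}} + x = x + x \sqrt{w^{2} + x^{2}}$)
$\frac{\left(13857 + F{\left(415,X{\left(3,13 \right)} \right)}\right) - 266228}{100978 - 311006} = \frac{\left(13857 + \frac{4}{-3 + 13} \left(1 + \sqrt{415^{2} + \left(\frac{4}{-3 + 13}\right)^{2}}\right)\right) - 266228}{100978 - 311006} = \frac{\left(13857 + \frac{4}{10} \left(1 + \sqrt{172225 + \left(\frac{4}{10}\right)^{2}}\right)\right) - 266228}{-210028} = \left(\left(13857 + 4 \cdot \frac{1}{10} \left(1 + \sqrt{172225 + \left(4 \cdot \frac{1}{10}\right)^{2}}\right)\right) - 266228\right) \left(- \frac{1}{210028}\right) = \left(\left(13857 + \frac{2 \left(1 + \sqrt{172225 + \left(\frac{2}{5}\right)^{2}}\right)}{5}\right) - 266228\right) \left(- \frac{1}{210028}\right) = \left(\left(13857 + \frac{2 \left(1 + \sqrt{172225 + \frac{4}{25}}\right)}{5}\right) - 266228\right) \left(- \frac{1}{210028}\right) = \left(\left(13857 + \frac{2 \left(1 + \sqrt{\frac{4305629}{25}}\right)}{5}\right) - 266228\right) \left(- \frac{1}{210028}\right) = \left(\left(13857 + \frac{2 \left(1 + \frac{\sqrt{4305629}}{5}\right)}{5}\right) - 266228\right) \left(- \frac{1}{210028}\right) = \left(\left(13857 + \left(\frac{2}{5} + \frac{2 \sqrt{4305629}}{25}\right)\right) - 266228\right) \left(- \frac{1}{210028}\right) = \left(\left(\frac{69287}{5} + \frac{2 \sqrt{4305629}}{25}\right) - 266228\right) \left(- \frac{1}{210028}\right) = \left(- \frac{1261853}{5} + \frac{2 \sqrt{4305629}}{25}\right) \left(- \frac{1}{210028}\right) = \frac{1261853}{1050140} - \frac{\sqrt{4305629}}{2625350}$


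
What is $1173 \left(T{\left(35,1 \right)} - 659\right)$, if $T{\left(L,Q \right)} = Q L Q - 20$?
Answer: $-755412$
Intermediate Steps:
$T{\left(L,Q \right)} = -20 + L Q^{2}$ ($T{\left(L,Q \right)} = L Q Q - 20 = L Q^{2} - 20 = -20 + L Q^{2}$)
$1173 \left(T{\left(35,1 \right)} - 659\right) = 1173 \left(\left(-20 + 35 \cdot 1^{2}\right) - 659\right) = 1173 \left(\left(-20 + 35 \cdot 1\right) - 659\right) = 1173 \left(\left(-20 + 35\right) - 659\right) = 1173 \left(15 - 659\right) = 1173 \left(-644\right) = -755412$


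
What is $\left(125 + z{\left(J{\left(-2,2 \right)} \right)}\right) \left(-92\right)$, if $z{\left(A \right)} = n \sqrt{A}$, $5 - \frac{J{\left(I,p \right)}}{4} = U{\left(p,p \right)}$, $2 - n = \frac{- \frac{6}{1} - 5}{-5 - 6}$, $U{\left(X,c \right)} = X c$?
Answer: $-11684$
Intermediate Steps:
$n = 1$ ($n = 2 - \frac{- \frac{6}{1} - 5}{-5 - 6} = 2 - \frac{\left(-6\right) 1 - 5}{-11} = 2 - \left(-6 - 5\right) \left(- \frac{1}{11}\right) = 2 - \left(-11\right) \left(- \frac{1}{11}\right) = 2 - 1 = 1$)
$J{\left(I,p \right)} = 20 - 4 p^{2}$ ($J{\left(I,p \right)} = 20 - 4 p p = 20 - 4 p^{2}$)
$z{\left(A \right)} = \sqrt{A}$ ($z{\left(A \right)} = 1 \sqrt{A} = \sqrt{A}$)
$\left(125 + z{\left(J{\left(-2,2 \right)} \right)}\right) \left(-92\right) = \left(125 + \sqrt{20 - 4 \cdot 2^{2}}\right) \left(-92\right) = \left(125 + \sqrt{20 - 16}\right) \left(-92\right) = \left(125 + \sqrt{4}\right) \left(-92\right) = \left(125 + 2\right) \left(-92\right) = 127 \left(-92\right) = -11684$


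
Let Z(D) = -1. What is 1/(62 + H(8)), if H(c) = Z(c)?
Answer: 1/61 ≈ 0.016393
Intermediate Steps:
H(c) = -1
1/(62 + H(8)) = 1/(62 - 1) = 1/61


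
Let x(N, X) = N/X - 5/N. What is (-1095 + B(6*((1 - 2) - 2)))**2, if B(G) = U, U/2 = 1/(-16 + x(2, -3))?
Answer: 15860127969/13225 ≈ 1.1993e+6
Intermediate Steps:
x(N, X) = -5/N + N/X
U = -12/115 (U = 2/(-16 + (-5/2 + 2/(-3))) = 2/(-16 + (-5*1/2 + 2*(-1/3))) = 2/(-16 + (-5/2 - 2/3)) = 2/(-16 - 19/6) = 2/(-115/6) = 2*(-6/115) = -12/115 ≈ -0.10435)
B(G) = -12/115
(-1095 + B(6*((1 - 2) - 2)))**2 = (-1095 - 12/115)**2 = (-125937/115)**2 = 15860127969/13225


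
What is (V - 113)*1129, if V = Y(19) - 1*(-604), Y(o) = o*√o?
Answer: 554339 + 21451*√19 ≈ 6.4784e+5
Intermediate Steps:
Y(o) = o^(3/2)
V = 604 + 19*√19 (V = 19^(3/2) - 1*(-604) = 19*√19 + 604 = 604 + 19*√19 ≈ 686.82)
(V - 113)*1129 = ((604 + 19*√19) - 113)*1129 = (491 + 19*√19)*1129 = 554339 + 21451*√19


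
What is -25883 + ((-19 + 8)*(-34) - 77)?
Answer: -25586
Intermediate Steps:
-25883 + ((-19 + 8)*(-34) - 77) = -25883 + (-11*(-34) - 77) = -25883 + (374 - 77) = -25883 + 297 = -25586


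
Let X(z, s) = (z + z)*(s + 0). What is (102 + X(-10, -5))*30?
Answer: 6060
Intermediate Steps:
X(z, s) = 2*s*z (X(z, s) = (2*z)*s = 2*s*z)
(102 + X(-10, -5))*30 = (102 + 2*(-5)*(-10))*30 = (102 + 100)*30 = 202*30 = 6060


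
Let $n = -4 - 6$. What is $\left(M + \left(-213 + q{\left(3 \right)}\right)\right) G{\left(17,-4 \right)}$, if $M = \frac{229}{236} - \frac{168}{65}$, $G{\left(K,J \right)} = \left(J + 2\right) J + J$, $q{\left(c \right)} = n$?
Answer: $- \frac{3445583}{3835} \approx -898.46$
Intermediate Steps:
$n = -10$
$q{\left(c \right)} = -10$
$G{\left(K,J \right)} = J + J \left(2 + J\right)$ ($G{\left(K,J \right)} = \left(2 + J\right) J + J = J \left(2 + J\right) + J = J + J \left(2 + J\right)$)
$M = - \frac{24763}{15340}$ ($M = 229 \cdot \frac{1}{236} - \frac{168}{65} = \frac{229}{236} - \frac{168}{65} = - \frac{24763}{15340} \approx -1.6143$)
$\left(M + \left(-213 + q{\left(3 \right)}\right)\right) G{\left(17,-4 \right)} = \left(- \frac{24763}{15340} - 223\right) \left(- 4 \left(3 - 4\right)\right) = \left(- \frac{24763}{15340} - 223\right) \left(\left(-4\right) \left(-1\right)\right) = \left(- \frac{3445583}{15340}\right) 4 = - \frac{3445583}{3835}$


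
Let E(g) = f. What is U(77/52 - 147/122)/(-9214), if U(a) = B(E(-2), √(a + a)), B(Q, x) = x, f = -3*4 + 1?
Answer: -5*√55510/14613404 ≈ -8.0613e-5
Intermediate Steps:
f = -11 (f = -12 + 1 = -11)
E(g) = -11
U(a) = √2*√a (U(a) = √(a + a) = √(2*a) = √2*√a)
U(77/52 - 147/122)/(-9214) = (√2*√(77/52 - 147/122))/(-9214) = (√2*√(77*(1/52) - 147*1/122))*(-1/9214) = (√2*√(77/52 - 147/122))*(-1/9214) = (√2*√(875/3172))*(-1/9214) = (√2*(5*√27755/1586))*(-1/9214) = (5*√55510/1586)*(-1/9214) = -5*√55510/14613404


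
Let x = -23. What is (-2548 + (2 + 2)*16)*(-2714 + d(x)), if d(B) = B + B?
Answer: 6855840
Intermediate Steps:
d(B) = 2*B
(-2548 + (2 + 2)*16)*(-2714 + d(x)) = (-2548 + (2 + 2)*16)*(-2714 + 2*(-23)) = (-2548 + 4*16)*(-2714 - 46) = (-2548 + 64)*(-2760) = -2484*(-2760) = 6855840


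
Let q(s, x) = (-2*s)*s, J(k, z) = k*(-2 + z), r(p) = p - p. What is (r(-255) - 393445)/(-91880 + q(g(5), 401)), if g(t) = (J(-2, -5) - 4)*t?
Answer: 78689/19376 ≈ 4.0612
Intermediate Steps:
r(p) = 0
g(t) = 10*t (g(t) = (-2*(-2 - 5) - 4)*t = (-2*(-7) - 4)*t = (14 - 4)*t = 10*t)
q(s, x) = -2*s²
(r(-255) - 393445)/(-91880 + q(g(5), 401)) = (0 - 393445)/(-91880 - 2*(10*5)²) = -393445/(-91880 - 2*50²) = -393445/(-91880 - 2*2500) = -393445/(-91880 - 5000) = -393445/(-96880) = -393445*(-1/96880) = 78689/19376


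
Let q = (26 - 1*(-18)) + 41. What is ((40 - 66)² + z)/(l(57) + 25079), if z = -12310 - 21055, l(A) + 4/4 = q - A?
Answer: -32689/25106 ≈ -1.3020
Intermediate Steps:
q = 85 (q = (26 + 18) + 41 = 44 + 41 = 85)
l(A) = 84 - A (l(A) = -1 + (85 - A) = 84 - A)
z = -33365
((40 - 66)² + z)/(l(57) + 25079) = ((40 - 66)² - 33365)/((84 - 1*57) + 25079) = ((-26)² - 33365)/((84 - 57) + 25079) = (676 - 33365)/(27 + 25079) = -32689/25106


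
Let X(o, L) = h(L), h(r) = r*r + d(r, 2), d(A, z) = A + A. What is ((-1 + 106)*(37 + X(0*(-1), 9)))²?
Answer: 203918400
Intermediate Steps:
d(A, z) = 2*A
h(r) = r² + 2*r (h(r) = r*r + 2*r = r² + 2*r)
X(o, L) = L*(2 + L)
((-1 + 106)*(37 + X(0*(-1), 9)))² = ((-1 + 106)*(37 + 9*(2 + 9)))² = (105*(37 + 9*11))² = (105*(37 + 99))² = (105*136)² = 14280² = 203918400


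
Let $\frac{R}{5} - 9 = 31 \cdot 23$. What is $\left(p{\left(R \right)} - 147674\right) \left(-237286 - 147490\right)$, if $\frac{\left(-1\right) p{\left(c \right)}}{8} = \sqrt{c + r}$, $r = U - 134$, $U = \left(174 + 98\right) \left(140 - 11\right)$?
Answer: $56821411024 + 6156416 \sqrt{9641} \approx 5.7426 \cdot 10^{10}$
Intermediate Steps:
$R = 3610$ ($R = 45 + 5 \cdot 31 \cdot 23 = 45 + 5 \cdot 713 = 45 + 3565 = 3610$)
$U = 35088$ ($U = 272 \cdot 129 = 35088$)
$r = 34954$ ($r = 35088 - 134 = 34954$)
$p{\left(c \right)} = - 8 \sqrt{34954 + c}$ ($p{\left(c \right)} = - 8 \sqrt{c + 34954} = - 8 \sqrt{34954 + c}$)
$\left(p{\left(R \right)} - 147674\right) \left(-237286 - 147490\right) = \left(- 8 \sqrt{34954 + 3610} - 147674\right) \left(-237286 - 147490\right) = \left(- 8 \sqrt{38564} - 147674\right) \left(-384776\right) = \left(- 8 \cdot 2 \sqrt{9641} - 147674\right) \left(-384776\right) = \left(- 16 \sqrt{9641} - 147674\right) \left(-384776\right) = \left(-147674 - 16 \sqrt{9641}\right) \left(-384776\right) = 56821411024 + 6156416 \sqrt{9641}$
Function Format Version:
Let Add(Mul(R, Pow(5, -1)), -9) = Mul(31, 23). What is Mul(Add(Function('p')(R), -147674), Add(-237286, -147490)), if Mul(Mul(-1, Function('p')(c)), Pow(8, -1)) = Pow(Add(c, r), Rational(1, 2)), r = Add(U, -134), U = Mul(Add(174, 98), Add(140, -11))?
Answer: Add(56821411024, Mul(6156416, Pow(9641, Rational(1, 2)))) ≈ 5.7426e+10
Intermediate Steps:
R = 3610 (R = Add(45, Mul(5, Mul(31, 23))) = Add(45, Mul(5, 713)) = Add(45, 3565) = 3610)
U = 35088 (U = Mul(272, 129) = 35088)
r = 34954 (r = Add(35088, -134) = 34954)
Function('p')(c) = Mul(-8, Pow(Add(34954, c), Rational(1, 2))) (Function('p')(c) = Mul(-8, Pow(Add(c, 34954), Rational(1, 2))) = Mul(-8, Pow(Add(34954, c), Rational(1, 2))))
Mul(Add(Function('p')(R), -147674), Add(-237286, -147490)) = Mul(Add(Mul(-8, Pow(Add(34954, 3610), Rational(1, 2))), -147674), Add(-237286, -147490)) = Mul(Add(Mul(-8, Pow(38564, Rational(1, 2))), -147674), -384776) = Mul(Add(Mul(-8, Mul(2, Pow(9641, Rational(1, 2)))), -147674), -384776) = Mul(Add(Mul(-16, Pow(9641, Rational(1, 2))), -147674), -384776) = Mul(Add(-147674, Mul(-16, Pow(9641, Rational(1, 2)))), -384776) = Add(56821411024, Mul(6156416, Pow(9641, Rational(1, 2))))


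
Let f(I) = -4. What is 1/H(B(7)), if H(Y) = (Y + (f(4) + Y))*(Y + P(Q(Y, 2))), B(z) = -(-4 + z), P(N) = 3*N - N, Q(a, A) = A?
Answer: -⅒ ≈ -0.10000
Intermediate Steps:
P(N) = 2*N
B(z) = 4 - z
H(Y) = (-4 + 2*Y)*(4 + Y) (H(Y) = (Y + (-4 + Y))*(Y + 2*2) = (-4 + 2*Y)*(Y + 4) = (-4 + 2*Y)*(4 + Y))
1/H(B(7)) = 1/(-16 + 2*(4 - 1*7)² + 4*(4 - 1*7)) = 1/(-16 + 2*(4 - 7)² + 4*(4 - 7)) = 1/(-16 + 2*(-3)² + 4*(-3)) = 1/(-16 + 2*9 - 12) = 1/(-16 + 18 - 12) = 1/(-10) = -⅒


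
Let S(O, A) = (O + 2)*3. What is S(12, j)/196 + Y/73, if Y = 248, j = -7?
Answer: 3691/1022 ≈ 3.6115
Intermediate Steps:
S(O, A) = 6 + 3*O (S(O, A) = (2 + O)*3 = 6 + 3*O)
S(12, j)/196 + Y/73 = (6 + 3*12)/196 + 248/73 = (6 + 36)*(1/196) + 248*(1/73) = 42*(1/196) + 248/73 = 3/14 + 248/73 = 3691/1022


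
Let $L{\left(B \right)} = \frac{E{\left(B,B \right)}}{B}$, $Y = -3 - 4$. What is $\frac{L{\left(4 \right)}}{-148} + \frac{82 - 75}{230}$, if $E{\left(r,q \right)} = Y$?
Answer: $\frac{2877}{68080} \approx 0.042259$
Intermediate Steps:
$Y = -7$ ($Y = -3 - 4 = -7$)
$E{\left(r,q \right)} = -7$
$L{\left(B \right)} = - \frac{7}{B}$
$\frac{L{\left(4 \right)}}{-148} + \frac{82 - 75}{230} = \frac{\left(-7\right) \frac{1}{4}}{-148} + \frac{82 - 75}{230} = \left(-7\right) \frac{1}{4} \left(- \frac{1}{148}\right) + \left(82 - 75\right) \frac{1}{230} = \left(- \frac{7}{4}\right) \left(- \frac{1}{148}\right) + 7 \cdot \frac{1}{230} = \frac{7}{592} + \frac{7}{230} = \frac{2877}{68080}$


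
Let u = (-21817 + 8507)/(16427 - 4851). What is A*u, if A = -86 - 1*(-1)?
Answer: 565675/5788 ≈ 97.732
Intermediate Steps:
A = -85 (A = -86 + 1 = -85)
u = -6655/5788 (u = -13310/11576 = -13310*1/11576 = -6655/5788 ≈ -1.1498)
A*u = -85*(-6655/5788) = 565675/5788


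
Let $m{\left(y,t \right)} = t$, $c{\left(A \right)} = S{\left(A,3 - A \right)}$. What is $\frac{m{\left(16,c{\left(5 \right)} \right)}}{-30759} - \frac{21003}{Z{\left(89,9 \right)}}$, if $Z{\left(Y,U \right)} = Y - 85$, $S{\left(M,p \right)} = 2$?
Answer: $- \frac{646031285}{123036} \approx -5250.8$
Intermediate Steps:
$c{\left(A \right)} = 2$
$Z{\left(Y,U \right)} = -85 + Y$
$\frac{m{\left(16,c{\left(5 \right)} \right)}}{-30759} - \frac{21003}{Z{\left(89,9 \right)}} = \frac{2}{-30759} - \frac{21003}{-85 + 89} = 2 \left(- \frac{1}{30759}\right) - \frac{21003}{4} = - \frac{2}{30759} - \frac{21003}{4} = - \frac{646031285}{123036}$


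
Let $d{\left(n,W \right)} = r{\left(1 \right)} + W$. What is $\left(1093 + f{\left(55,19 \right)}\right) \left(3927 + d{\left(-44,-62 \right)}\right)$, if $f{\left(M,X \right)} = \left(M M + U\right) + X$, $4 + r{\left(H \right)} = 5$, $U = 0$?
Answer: $15993642$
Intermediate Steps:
$r{\left(H \right)} = 1$ ($r{\left(H \right)} = -4 + 5 = 1$)
$f{\left(M,X \right)} = X + M^{2}$ ($f{\left(M,X \right)} = \left(M M + 0\right) + X = \left(M^{2} + 0\right) + X = M^{2} + X = X + M^{2}$)
$d{\left(n,W \right)} = 1 + W$
$\left(1093 + f{\left(55,19 \right)}\right) \left(3927 + d{\left(-44,-62 \right)}\right) = \left(1093 + \left(19 + 55^{2}\right)\right) \left(3927 + \left(1 - 62\right)\right) = \left(1093 + \left(19 + 3025\right)\right) \left(3927 - 61\right) = \left(1093 + 3044\right) 3866 = 4137 \cdot 3866 = 15993642$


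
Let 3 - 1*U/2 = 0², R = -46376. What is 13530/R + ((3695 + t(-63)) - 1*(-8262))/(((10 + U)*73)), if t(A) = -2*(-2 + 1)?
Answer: 6122813/615536 ≈ 9.9471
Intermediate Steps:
t(A) = 2 (t(A) = -2*(-1) = 2)
U = 6 (U = 6 - 2*0² = 6 - 2*0 = 6 + 0 = 6)
13530/R + ((3695 + t(-63)) - 1*(-8262))/(((10 + U)*73)) = 13530/(-46376) + ((3695 + 2) - 1*(-8262))/(((10 + 6)*73)) = 13530*(-1/46376) + (3697 + 8262)/((16*73)) = -615/2108 + 11959/1168 = 6122813/615536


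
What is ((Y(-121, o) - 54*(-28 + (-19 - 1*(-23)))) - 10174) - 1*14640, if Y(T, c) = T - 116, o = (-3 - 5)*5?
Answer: -23755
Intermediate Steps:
o = -40 (o = -8*5 = -40)
Y(T, c) = -116 + T
((Y(-121, o) - 54*(-28 + (-19 - 1*(-23)))) - 10174) - 1*14640 = (((-116 - 121) - 54*(-28 + (-19 - 1*(-23)))) - 10174) - 1*14640 = ((-237 - 54*(-28 + (-19 + 23))) - 10174) - 14640 = ((-237 - 54*(-28 + 4)) - 10174) - 14640 = ((-237 - 54*(-24)) - 10174) - 14640 = ((-237 + 1296) - 10174) - 14640 = (1059 - 10174) - 14640 = -9115 - 14640 = -23755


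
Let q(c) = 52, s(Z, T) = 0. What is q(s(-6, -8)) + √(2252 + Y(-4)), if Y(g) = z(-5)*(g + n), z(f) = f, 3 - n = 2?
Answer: 52 + √2267 ≈ 99.613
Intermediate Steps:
n = 1 (n = 3 - 1*2 = 3 - 2 = 1)
Y(g) = -5 - 5*g (Y(g) = -5*(g + 1) = -5*(1 + g) = -5 - 5*g)
q(s(-6, -8)) + √(2252 + Y(-4)) = 52 + √(2252 + (-5 - 5*(-4))) = 52 + √(2252 + (-5 + 20)) = 52 + √(2252 + 15) = 52 + √2267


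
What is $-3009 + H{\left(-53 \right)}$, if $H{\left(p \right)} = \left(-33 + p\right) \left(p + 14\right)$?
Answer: $345$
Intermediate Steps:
$H{\left(p \right)} = \left(-33 + p\right) \left(14 + p\right)$
$-3009 + H{\left(-53 \right)} = -3009 - \left(-545 - 2809\right) = -3009 + \left(-462 + 2809 + 1007\right) = -3009 + 3354 = 345$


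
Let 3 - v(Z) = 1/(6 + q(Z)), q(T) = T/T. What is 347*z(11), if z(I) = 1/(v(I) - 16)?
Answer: -2429/92 ≈ -26.402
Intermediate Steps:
q(T) = 1
v(Z) = 20/7 (v(Z) = 3 - 1/(6 + 1) = 3 - 1/7 = 3 - 1*⅐ = 3 - ⅐ = 20/7)
z(I) = -7/92 (z(I) = 1/(20/7 - 16) = 1/(-92/7) = -7/92)
347*z(11) = 347*(-7/92) = -2429/92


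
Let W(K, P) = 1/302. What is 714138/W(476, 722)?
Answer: 215669676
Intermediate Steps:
W(K, P) = 1/302
714138/W(476, 722) = 714138/(1/302) = 714138*302 = 215669676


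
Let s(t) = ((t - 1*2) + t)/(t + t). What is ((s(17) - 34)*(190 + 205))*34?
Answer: -443980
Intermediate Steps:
s(t) = (-2 + 2*t)/(2*t) (s(t) = ((t - 2) + t)/((2*t)) = ((-2 + t) + t)*(1/(2*t)) = (-2 + 2*t)*(1/(2*t)) = (-2 + 2*t)/(2*t))
((s(17) - 34)*(190 + 205))*34 = (((-1 + 17)/17 - 34)*(190 + 205))*34 = (((1/17)*16 - 34)*395)*34 = ((16/17 - 34)*395)*34 = -562/17*395*34 = -221990/17*34 = -443980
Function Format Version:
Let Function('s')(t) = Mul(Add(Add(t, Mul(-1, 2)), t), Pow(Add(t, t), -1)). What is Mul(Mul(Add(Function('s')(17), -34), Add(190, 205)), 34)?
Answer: -443980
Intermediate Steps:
Function('s')(t) = Mul(Rational(1, 2), Pow(t, -1), Add(-2, Mul(2, t))) (Function('s')(t) = Mul(Add(Add(t, -2), t), Pow(Mul(2, t), -1)) = Mul(Add(Add(-2, t), t), Mul(Rational(1, 2), Pow(t, -1))) = Mul(Add(-2, Mul(2, t)), Mul(Rational(1, 2), Pow(t, -1))) = Mul(Rational(1, 2), Pow(t, -1), Add(-2, Mul(2, t))))
Mul(Mul(Add(Function('s')(17), -34), Add(190, 205)), 34) = Mul(Mul(Add(Mul(Pow(17, -1), Add(-1, 17)), -34), Add(190, 205)), 34) = Mul(Mul(Add(Mul(Rational(1, 17), 16), -34), 395), 34) = Mul(Mul(Add(Rational(16, 17), -34), 395), 34) = Mul(Mul(Rational(-562, 17), 395), 34) = Mul(Rational(-221990, 17), 34) = -443980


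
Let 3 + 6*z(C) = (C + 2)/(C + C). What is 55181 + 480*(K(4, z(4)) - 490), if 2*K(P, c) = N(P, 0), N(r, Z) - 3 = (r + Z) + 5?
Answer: -177139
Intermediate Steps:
N(r, Z) = 8 + Z + r (N(r, Z) = 3 + ((r + Z) + 5) = 3 + ((Z + r) + 5) = 3 + (5 + Z + r) = 8 + Z + r)
z(C) = -½ + (2 + C)/(12*C) (z(C) = -½ + ((C + 2)/(C + C))/6 = -½ + ((2 + C)/((2*C)))/6 = -½ + ((2 + C)*(1/(2*C)))/6 = -½ + ((2 + C)/(2*C))/6 = -½ + (2 + C)/(12*C))
K(P, c) = 4 + P/2 (K(P, c) = (8 + 0 + P)/2 = (8 + P)/2 = 4 + P/2)
55181 + 480*(K(4, z(4)) - 490) = 55181 + 480*((4 + (½)*4) - 490) = 55181 + 480*((4 + 2) - 490) = 55181 + 480*(6 - 490) = 55181 + 480*(-484) = 55181 - 232320 = -177139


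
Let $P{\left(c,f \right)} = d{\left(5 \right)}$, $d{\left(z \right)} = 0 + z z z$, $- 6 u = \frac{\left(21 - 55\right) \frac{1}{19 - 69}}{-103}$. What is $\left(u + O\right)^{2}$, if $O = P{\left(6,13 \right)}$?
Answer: $\frac{3729792225289}{238702500} \approx 15625.0$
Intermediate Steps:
$u = \frac{17}{15450}$ ($u = - \frac{\frac{21 - 55}{19 - 69} \frac{1}{-103}}{6} = - \frac{- \frac{34}{-50} \left(- \frac{1}{103}\right)}{6} = - \frac{\left(-34\right) \left(- \frac{1}{50}\right) \left(- \frac{1}{103}\right)}{6} = - \frac{\frac{17}{25} \left(- \frac{1}{103}\right)}{6} = \left(- \frac{1}{6}\right) \left(- \frac{17}{2575}\right) = \frac{17}{15450} \approx 0.0011003$)
$d{\left(z \right)} = z^{3}$ ($d{\left(z \right)} = 0 + z z^{2} = 0 + z^{3} = z^{3}$)
$P{\left(c,f \right)} = 125$ ($P{\left(c,f \right)} = 5^{3} = 125$)
$O = 125$
$\left(u + O\right)^{2} = \left(\frac{17}{15450} + 125\right)^{2} = \left(\frac{1931267}{15450}\right)^{2} = \frac{3729792225289}{238702500}$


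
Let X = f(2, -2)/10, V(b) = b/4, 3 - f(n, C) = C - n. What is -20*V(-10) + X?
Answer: 507/10 ≈ 50.700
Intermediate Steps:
f(n, C) = 3 + n - C (f(n, C) = 3 - (C - n) = 3 + (n - C) = 3 + n - C)
V(b) = b/4 (V(b) = b*(¼) = b/4)
X = 7/10 (X = (3 + 2 - 1*(-2))/10 = (3 + 2 + 2)*(⅒) = 7*(⅒) = 7/10 ≈ 0.70000)
-20*V(-10) + X = -5*(-10) + 7/10 = -20*(-5/2) + 7/10 = 50 + 7/10 = 507/10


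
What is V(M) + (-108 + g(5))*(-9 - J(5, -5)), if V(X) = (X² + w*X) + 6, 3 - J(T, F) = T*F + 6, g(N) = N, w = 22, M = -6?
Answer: 3103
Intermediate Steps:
J(T, F) = -3 - F*T (J(T, F) = 3 - (T*F + 6) = 3 - (F*T + 6) = 3 - (6 + F*T) = 3 + (-6 - F*T) = -3 - F*T)
V(X) = 6 + X² + 22*X (V(X) = (X² + 22*X) + 6 = 6 + X² + 22*X)
V(M) + (-108 + g(5))*(-9 - J(5, -5)) = (6 + (-6)² + 22*(-6)) + (-108 + 5)*(-9 - (-3 - 1*(-5)*5)) = (6 + 36 - 132) - 103*(-9 - (-3 + 25)) = -90 - 103*(-9 - 1*22) = -90 - 103*(-9 - 22) = -90 - 103*(-31) = -90 + 3193 = 3103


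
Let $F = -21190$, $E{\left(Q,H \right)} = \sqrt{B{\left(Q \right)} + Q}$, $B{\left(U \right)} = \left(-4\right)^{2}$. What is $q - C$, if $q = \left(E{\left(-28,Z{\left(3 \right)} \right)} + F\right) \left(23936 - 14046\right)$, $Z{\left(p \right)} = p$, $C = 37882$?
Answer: $-209606982 + 19780 i \sqrt{3} \approx -2.0961 \cdot 10^{8} + 34260.0 i$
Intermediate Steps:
$B{\left(U \right)} = 16$
$E{\left(Q,H \right)} = \sqrt{16 + Q}$
$q = -209569100 + 19780 i \sqrt{3}$ ($q = \left(\sqrt{16 - 28} - 21190\right) \left(23936 - 14046\right) = \left(\sqrt{-12} - 21190\right) 9890 = \left(2 i \sqrt{3} - 21190\right) 9890 = \left(-21190 + 2 i \sqrt{3}\right) 9890 = -209569100 + 19780 i \sqrt{3} \approx -2.0957 \cdot 10^{8} + 34260.0 i$)
$q - C = \left(-209569100 + 19780 i \sqrt{3}\right) - 37882 = -209606982 + 19780 i \sqrt{3}$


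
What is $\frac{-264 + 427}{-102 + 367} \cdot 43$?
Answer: $\frac{7009}{265} \approx 26.449$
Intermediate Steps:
$\frac{-264 + 427}{-102 + 367} \cdot 43 = \frac{163}{265} \cdot 43 = \frac{7009}{265}$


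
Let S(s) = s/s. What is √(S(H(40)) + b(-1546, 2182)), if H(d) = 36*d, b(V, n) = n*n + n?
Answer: √4763307 ≈ 2182.5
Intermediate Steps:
b(V, n) = n + n² (b(V, n) = n² + n = n + n²)
S(s) = 1
√(S(H(40)) + b(-1546, 2182)) = √(1 + 2182*(1 + 2182)) = √(1 + 2182*2183) = √(1 + 4763306) = √4763307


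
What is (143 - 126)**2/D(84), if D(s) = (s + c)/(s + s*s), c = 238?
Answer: 147390/23 ≈ 6408.3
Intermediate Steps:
D(s) = (238 + s)/(s + s**2) (D(s) = (s + 238)/(s + s*s) = (238 + s)/(s + s**2))
(143 - 126)**2/D(84) = (143 - 126)**2/(((238 + 84)/(84*(1 + 84)))) = 17**2/(((1/84)*322/85)) = 289/(((1/84)*(1/85)*322)) = 289/(23/510) = 289*(510/23) = 147390/23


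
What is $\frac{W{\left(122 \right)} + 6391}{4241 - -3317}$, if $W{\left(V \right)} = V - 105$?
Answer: $\frac{3204}{3779} \approx 0.84784$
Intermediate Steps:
$W{\left(V \right)} = -105 + V$ ($W{\left(V \right)} = V - 105 = -105 + V$)
$\frac{W{\left(122 \right)} + 6391}{4241 - -3317} = \frac{\left(-105 + 122\right) + 6391}{4241 - -3317} = \frac{17 + 6391}{4241 + \left(-5341 + 8658\right)} = \frac{6408}{4241 + 3317} = \frac{6408}{7558} = 6408 \cdot \frac{1}{7558} = \frac{3204}{3779}$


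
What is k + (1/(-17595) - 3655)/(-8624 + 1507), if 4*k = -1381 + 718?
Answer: -82766017841/500894460 ≈ -165.24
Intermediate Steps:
k = -663/4 (k = (-1381 + 718)/4 = (1/4)*(-663) = -663/4 ≈ -165.75)
k + (1/(-17595) - 3655)/(-8624 + 1507) = -663/4 + (1/(-17595) - 3655)/(-8624 + 1507) = -663/4 + (-1/17595 - 3655)/(-7117) = -663/4 - 64309726/17595*(-1/7117) = -663/4 + 64309726/125223615 = -82766017841/500894460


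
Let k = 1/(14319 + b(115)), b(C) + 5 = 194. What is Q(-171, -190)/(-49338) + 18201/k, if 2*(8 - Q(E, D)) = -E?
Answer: 26056395217163/98676 ≈ 2.6406e+8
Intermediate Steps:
Q(E, D) = 8 + E/2 (Q(E, D) = 8 - (-1)*E/2 = 8 + E/2)
b(C) = 189 (b(C) = -5 + 194 = 189)
k = 1/14508 (k = 1/(14319 + 189) = 1/14508 ≈ 6.8928e-5)
Q(-171, -190)/(-49338) + 18201/k = (8 + (½)*(-171))/(-49338) + 18201/(1/14508) = (8 - 171/2)*(-1/49338) + 18201*14508 = -155/2*(-1/49338) + 264060108 = 155/98676 + 264060108 = 26056395217163/98676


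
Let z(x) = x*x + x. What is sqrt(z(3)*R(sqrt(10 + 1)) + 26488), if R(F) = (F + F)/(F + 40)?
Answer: 4*sqrt(66220 + 1657*sqrt(11))/sqrt(40 + sqrt(11)) ≈ 162.76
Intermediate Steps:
z(x) = x + x**2 (z(x) = x**2 + x = x + x**2)
R(F) = 2*F/(40 + F) (R(F) = (2*F)/(40 + F) = 2*F/(40 + F))
sqrt(z(3)*R(sqrt(10 + 1)) + 26488) = sqrt((3*(1 + 3))*(2*sqrt(10 + 1)/(40 + sqrt(10 + 1))) + 26488) = sqrt((3*4)*(2*sqrt(11)/(40 + sqrt(11))) + 26488) = sqrt(12*(2*sqrt(11)/(40 + sqrt(11))) + 26488) = sqrt(24*sqrt(11)/(40 + sqrt(11)) + 26488) = sqrt(26488 + 24*sqrt(11)/(40 + sqrt(11)))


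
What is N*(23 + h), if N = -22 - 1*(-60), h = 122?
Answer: 5510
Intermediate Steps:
N = 38 (N = -22 + 60 = 38)
N*(23 + h) = 38*(23 + 122) = 38*145 = 5510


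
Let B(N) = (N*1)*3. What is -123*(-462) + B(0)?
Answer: 56826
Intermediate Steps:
B(N) = 3*N (B(N) = N*3 = 3*N)
-123*(-462) + B(0) = -123*(-462) + 3*0 = 56826 + 0 = 56826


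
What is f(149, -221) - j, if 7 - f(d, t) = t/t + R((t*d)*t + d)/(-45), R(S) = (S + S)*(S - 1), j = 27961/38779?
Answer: 1369193101492485611/581685 ≈ 2.3538e+12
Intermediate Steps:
j = 27961/38779 (j = 27961*(1/38779) = 27961/38779 ≈ 0.72104)
R(S) = 2*S*(-1 + S) (R(S) = (2*S)*(-1 + S) = 2*S*(-1 + S))
f(d, t) = 6 + 2*(d + d*t**2)*(-1 + d + d*t**2)/45 (f(d, t) = 7 - (t/t + (2*((t*d)*t + d)*(-1 + ((t*d)*t + d)))/(-45)) = 7 - (1 + (2*((d*t)*t + d)*(-1 + ((d*t)*t + d)))*(-1/45)) = 7 - (1 + (2*(d*t**2 + d)*(-1 + (d*t**2 + d)))*(-1/45)) = 7 - (1 + (2*(d + d*t**2)*(-1 + (d + d*t**2)))*(-1/45)) = 7 - (1 + (2*(d + d*t**2)*(-1 + d + d*t**2))*(-1/45)) = 7 - (1 - 2*(d + d*t**2)*(-1 + d + d*t**2)/45) = 7 + (-1 + 2*(d + d*t**2)*(-1 + d + d*t**2)/45) = 6 + 2*(d + d*t**2)*(-1 + d + d*t**2)/45)
f(149, -221) - j = (6 + (2/45)*149*(1 + (-221)**2)*(-1 + 149*(1 + (-221)**2))) - 1*27961/38779 = (6 + (2/45)*149*(1 + 48841)*(-1 + 149*(1 + 48841))) - 27961/38779 = (6 + (2/45)*149*48842*(-1 + 149*48842)) - 27961/38779 = (6 + (2/45)*149*48842*(-1 + 7277458)) - 27961/38779 = (6 + (2/45)*149*48842*7277457) - 27961/38779 = (6 + 35307591776204/15) - 27961/38779 = 35307591776294/15 - 27961/38779 = 1369193101492485611/581685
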